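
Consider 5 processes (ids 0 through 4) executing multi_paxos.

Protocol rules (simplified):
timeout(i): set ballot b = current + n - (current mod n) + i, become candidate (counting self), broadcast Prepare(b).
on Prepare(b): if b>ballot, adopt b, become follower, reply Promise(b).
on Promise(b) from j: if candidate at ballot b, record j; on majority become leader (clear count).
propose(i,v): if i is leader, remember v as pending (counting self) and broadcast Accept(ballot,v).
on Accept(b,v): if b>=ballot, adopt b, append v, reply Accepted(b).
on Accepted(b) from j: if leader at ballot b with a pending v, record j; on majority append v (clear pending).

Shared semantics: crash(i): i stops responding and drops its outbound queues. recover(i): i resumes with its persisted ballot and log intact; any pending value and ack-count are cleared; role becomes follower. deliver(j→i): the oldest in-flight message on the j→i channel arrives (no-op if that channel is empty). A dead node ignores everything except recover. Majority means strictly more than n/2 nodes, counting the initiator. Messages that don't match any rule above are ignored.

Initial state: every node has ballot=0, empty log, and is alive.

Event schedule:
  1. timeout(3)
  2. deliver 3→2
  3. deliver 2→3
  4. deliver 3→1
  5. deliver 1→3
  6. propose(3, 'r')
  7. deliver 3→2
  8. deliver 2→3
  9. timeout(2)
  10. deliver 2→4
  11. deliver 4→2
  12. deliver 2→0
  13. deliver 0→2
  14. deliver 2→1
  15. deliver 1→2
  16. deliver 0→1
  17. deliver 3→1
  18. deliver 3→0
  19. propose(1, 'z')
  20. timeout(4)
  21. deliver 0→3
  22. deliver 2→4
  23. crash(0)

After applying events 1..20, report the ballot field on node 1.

e1 timeout(3): 3[cand,b=8,-]
e2 deliver 3→2: 2[foll,b=8,-]
e3 deliver 2→3: ·
e4 deliver 3→1: 1[foll,b=8,-]
e5 deliver 1→3: 3[lead,b=8,-]
e6 propose(3,'r'): ·
e7 deliver 3→2: 2[foll,b=8,r]
e8 deliver 2→3: ·
e9 timeout(2): 2[cand,b=12,r]
e10 deliver 2→4: 4[foll,b=12,-]
e11 deliver 4→2: ·
e12 deliver 2→0: 0[foll,b=12,-]
e13 deliver 0→2: 2[lead,b=12,r]
e14 deliver 2→1: 1[foll,b=12,-]
e15 deliver 1→2: ·
e16 deliver 0→1: ·
e17 deliver 3→1: ·
e18 deliver 3→0: ·
e19 propose(1,'z'): ·
e20 timeout(4): 4[cand,b=19,-]

12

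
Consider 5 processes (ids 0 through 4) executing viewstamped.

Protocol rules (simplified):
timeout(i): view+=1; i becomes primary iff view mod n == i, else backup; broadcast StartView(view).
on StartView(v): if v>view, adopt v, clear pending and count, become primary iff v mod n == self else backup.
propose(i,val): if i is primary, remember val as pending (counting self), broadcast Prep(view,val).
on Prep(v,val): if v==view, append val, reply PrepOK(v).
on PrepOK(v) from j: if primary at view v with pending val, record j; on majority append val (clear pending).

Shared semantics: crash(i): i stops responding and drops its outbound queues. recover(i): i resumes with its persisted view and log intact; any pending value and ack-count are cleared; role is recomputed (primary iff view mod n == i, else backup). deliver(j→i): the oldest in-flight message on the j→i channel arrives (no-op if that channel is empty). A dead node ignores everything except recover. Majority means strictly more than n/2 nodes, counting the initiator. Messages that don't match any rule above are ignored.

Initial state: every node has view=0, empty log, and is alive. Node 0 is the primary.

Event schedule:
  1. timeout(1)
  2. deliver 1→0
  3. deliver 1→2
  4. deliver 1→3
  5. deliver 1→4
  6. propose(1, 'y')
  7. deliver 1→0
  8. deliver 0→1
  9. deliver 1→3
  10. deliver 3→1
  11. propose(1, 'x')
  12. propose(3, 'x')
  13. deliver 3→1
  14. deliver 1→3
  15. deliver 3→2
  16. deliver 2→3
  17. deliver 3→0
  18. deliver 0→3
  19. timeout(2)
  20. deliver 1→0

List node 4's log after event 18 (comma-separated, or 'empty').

empty

after 1 — timeout(1): n1:prim/v1/[-]
after 2 — deliver 1→0: n0:back/v1/[-]
after 3 — deliver 1→2: n2:back/v1/[-]
after 4 — deliver 1→3: n3:back/v1/[-]
after 5 — deliver 1→4: n4:back/v1/[-]
after 6 — propose(1,'y'): ·
after 7 — deliver 1→0: n0:back/v1/[y]
after 8 — deliver 0→1: ·
after 9 — deliver 1→3: n3:back/v1/[y]
after 10 — deliver 3→1: n1:prim/v1/[y]
after 11 — propose(1,'x'): ·
after 12 — propose(3,'x'): ·
after 13 — deliver 3→1: ·
after 14 — deliver 1→3: n3:back/v1/[y,x]
after 15 — deliver 3→2: ·
after 16 — deliver 2→3: ·
after 17 — deliver 3→0: ·
after 18 — deliver 0→3: ·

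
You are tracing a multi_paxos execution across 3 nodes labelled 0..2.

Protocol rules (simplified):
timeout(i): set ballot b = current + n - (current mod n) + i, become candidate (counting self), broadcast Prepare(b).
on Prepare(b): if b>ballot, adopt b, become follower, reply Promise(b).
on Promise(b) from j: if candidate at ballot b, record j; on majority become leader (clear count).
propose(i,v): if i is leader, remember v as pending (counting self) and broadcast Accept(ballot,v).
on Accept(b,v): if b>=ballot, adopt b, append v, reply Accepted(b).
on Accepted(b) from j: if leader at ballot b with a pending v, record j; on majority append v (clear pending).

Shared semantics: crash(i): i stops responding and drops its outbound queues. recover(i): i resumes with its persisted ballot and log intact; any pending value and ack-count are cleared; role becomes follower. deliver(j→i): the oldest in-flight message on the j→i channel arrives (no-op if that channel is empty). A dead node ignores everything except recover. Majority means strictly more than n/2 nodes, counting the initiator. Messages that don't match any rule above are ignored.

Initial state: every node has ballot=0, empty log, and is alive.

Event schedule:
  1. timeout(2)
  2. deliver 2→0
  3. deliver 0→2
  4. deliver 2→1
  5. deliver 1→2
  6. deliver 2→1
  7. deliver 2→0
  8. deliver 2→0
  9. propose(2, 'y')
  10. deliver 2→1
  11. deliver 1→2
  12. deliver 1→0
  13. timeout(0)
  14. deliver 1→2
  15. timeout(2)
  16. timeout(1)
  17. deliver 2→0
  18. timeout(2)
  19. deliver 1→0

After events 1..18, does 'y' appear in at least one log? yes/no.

yes

1. timeout(2):  <2:cand b5 ->
2. deliver 2→0:  <0:foll b5 ->
3. deliver 0→2:  <2:lead b5 ->
4. deliver 2→1:  <1:foll b5 ->
5. deliver 1→2:  nop
6. deliver 2→1:  nop
7. deliver 2→0:  nop
8. deliver 2→0:  nop
9. propose(2,'y'):  nop
10. deliver 2→1:  <1:foll b5 y>
11. deliver 1→2:  <2:lead b5 y>
12. deliver 1→0:  nop
13. timeout(0):  <0:cand b6 ->
14. deliver 1→2:  nop
15. timeout(2):  <2:cand b8 y>
16. timeout(1):  <1:cand b7 y>
17. deliver 2→0:  nop
18. timeout(2):  <2:cand b11 y>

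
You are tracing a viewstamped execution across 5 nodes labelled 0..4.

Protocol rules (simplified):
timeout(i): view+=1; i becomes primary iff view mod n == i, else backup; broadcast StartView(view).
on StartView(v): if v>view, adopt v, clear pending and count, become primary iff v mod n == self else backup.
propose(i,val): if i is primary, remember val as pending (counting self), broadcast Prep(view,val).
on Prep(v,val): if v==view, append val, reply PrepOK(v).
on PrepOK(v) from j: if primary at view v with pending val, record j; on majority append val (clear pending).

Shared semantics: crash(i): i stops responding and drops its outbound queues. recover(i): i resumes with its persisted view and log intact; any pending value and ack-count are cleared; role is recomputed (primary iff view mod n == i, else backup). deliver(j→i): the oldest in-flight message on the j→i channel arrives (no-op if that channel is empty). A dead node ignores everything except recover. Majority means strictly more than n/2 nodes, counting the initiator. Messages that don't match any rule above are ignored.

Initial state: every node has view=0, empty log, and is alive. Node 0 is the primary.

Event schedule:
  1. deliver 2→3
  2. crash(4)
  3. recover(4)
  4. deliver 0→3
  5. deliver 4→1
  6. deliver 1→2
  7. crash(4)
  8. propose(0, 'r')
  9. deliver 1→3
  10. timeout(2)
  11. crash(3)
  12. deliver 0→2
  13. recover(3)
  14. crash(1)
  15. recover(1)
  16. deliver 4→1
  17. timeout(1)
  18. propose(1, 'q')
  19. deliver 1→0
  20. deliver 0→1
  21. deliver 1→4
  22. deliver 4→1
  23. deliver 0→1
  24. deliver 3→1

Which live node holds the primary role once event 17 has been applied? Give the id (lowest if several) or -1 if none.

after 1 — deliver 2→3: ·
after 2 — crash(4): n4:✗back/v0/[-]
after 3 — recover(4): n4:back/v0/[-]
after 4 — deliver 0→3: ·
after 5 — deliver 4→1: ·
after 6 — deliver 1→2: ·
after 7 — crash(4): n4:✗back/v0/[-]
after 8 — propose(0,'r'): ·
after 9 — deliver 1→3: ·
after 10 — timeout(2): n2:back/v1/[-]
after 11 — crash(3): n3:✗back/v0/[-]
after 12 — deliver 0→2: ·
after 13 — recover(3): n3:back/v0/[-]
after 14 — crash(1): n1:✗back/v0/[-]
after 15 — recover(1): n1:back/v0/[-]
after 16 — deliver 4→1: ·
after 17 — timeout(1): n1:prim/v1/[-]

0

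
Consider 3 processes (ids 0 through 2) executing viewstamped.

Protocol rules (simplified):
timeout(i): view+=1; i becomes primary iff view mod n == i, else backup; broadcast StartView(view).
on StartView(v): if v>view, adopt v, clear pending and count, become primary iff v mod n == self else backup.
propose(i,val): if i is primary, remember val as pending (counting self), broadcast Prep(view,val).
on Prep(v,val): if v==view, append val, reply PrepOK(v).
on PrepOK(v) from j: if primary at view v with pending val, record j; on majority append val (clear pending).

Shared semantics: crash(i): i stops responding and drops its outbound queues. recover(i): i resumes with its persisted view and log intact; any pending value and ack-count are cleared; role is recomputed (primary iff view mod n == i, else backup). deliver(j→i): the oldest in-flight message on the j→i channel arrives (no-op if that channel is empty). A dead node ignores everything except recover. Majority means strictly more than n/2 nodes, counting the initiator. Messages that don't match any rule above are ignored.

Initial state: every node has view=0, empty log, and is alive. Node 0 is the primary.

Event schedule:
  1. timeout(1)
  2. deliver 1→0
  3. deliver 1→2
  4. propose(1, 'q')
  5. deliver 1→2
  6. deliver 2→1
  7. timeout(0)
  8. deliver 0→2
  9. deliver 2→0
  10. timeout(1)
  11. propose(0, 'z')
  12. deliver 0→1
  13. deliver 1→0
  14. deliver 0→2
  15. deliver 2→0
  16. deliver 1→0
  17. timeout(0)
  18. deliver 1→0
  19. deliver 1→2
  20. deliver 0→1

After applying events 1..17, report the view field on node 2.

2

e1 timeout(1): 1[prim,v=1,-]
e2 deliver 1→0: 0[back,v=1,-]
e3 deliver 1→2: 2[back,v=1,-]
e4 propose(1,'q'): ·
e5 deliver 1→2: 2[back,v=1,q]
e6 deliver 2→1: 1[prim,v=1,q]
e7 timeout(0): 0[back,v=2,-]
e8 deliver 0→2: 2[prim,v=2,q]
e9 deliver 2→0: ·
e10 timeout(1): 1[back,v=2,q]
e11 propose(0,'z'): ·
e12 deliver 0→1: ·
e13 deliver 1→0: ·
e14 deliver 0→2: ·
e15 deliver 2→0: ·
e16 deliver 1→0: ·
e17 timeout(0): 0[prim,v=3,-]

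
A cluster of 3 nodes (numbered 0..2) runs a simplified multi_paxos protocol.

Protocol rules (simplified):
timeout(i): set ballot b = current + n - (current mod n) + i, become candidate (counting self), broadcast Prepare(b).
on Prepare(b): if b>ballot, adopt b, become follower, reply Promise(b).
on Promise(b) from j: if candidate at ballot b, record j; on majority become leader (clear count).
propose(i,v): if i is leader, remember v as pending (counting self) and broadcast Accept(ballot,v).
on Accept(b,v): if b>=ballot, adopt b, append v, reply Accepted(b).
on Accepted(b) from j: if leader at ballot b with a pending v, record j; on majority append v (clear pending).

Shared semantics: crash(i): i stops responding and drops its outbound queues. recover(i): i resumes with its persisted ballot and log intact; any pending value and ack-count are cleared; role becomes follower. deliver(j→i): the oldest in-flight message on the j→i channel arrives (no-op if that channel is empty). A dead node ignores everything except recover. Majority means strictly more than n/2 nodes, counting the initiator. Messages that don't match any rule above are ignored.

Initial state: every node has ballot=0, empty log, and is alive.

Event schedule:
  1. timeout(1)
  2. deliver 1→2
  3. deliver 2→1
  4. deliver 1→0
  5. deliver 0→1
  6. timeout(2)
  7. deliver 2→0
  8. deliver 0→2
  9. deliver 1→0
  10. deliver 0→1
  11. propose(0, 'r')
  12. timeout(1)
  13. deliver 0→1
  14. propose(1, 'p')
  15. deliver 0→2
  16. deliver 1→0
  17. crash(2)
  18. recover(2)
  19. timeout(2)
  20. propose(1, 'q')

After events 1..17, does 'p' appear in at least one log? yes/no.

no

after 1 — timeout(1): n1:cand/b4/[-]
after 2 — deliver 1→2: n2:foll/b4/[-]
after 3 — deliver 2→1: n1:lead/b4/[-]
after 4 — deliver 1→0: n0:foll/b4/[-]
after 5 — deliver 0→1: ·
after 6 — timeout(2): n2:cand/b8/[-]
after 7 — deliver 2→0: n0:foll/b8/[-]
after 8 — deliver 0→2: n2:lead/b8/[-]
after 9 — deliver 1→0: ·
after 10 — deliver 0→1: ·
after 11 — propose(0,'r'): ·
after 12 — timeout(1): n1:cand/b7/[-]
after 13 — deliver 0→1: ·
after 14 — propose(1,'p'): ·
after 15 — deliver 0→2: ·
after 16 — deliver 1→0: ·
after 17 — crash(2): n2:✗lead/b8/[-]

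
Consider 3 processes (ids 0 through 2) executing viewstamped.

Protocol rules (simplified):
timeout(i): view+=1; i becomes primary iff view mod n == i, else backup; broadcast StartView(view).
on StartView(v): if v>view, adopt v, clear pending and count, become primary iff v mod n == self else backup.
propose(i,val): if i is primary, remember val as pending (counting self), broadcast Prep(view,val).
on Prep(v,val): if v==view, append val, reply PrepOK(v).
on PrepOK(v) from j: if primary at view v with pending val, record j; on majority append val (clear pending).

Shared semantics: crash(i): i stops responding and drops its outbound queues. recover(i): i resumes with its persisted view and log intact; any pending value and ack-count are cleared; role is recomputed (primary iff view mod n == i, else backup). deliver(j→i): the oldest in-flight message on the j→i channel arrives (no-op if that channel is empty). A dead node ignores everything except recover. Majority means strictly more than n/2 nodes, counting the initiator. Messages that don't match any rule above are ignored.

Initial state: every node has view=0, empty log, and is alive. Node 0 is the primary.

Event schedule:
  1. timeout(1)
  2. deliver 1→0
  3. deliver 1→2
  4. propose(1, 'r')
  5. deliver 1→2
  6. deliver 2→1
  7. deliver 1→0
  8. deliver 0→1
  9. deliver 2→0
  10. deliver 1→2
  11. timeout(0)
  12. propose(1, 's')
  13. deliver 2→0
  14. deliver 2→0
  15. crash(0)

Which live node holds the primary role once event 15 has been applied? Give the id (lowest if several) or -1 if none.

e1 timeout(1): 1[prim,v=1,-]
e2 deliver 1→0: 0[back,v=1,-]
e3 deliver 1→2: 2[back,v=1,-]
e4 propose(1,'r'): ·
e5 deliver 1→2: 2[back,v=1,r]
e6 deliver 2→1: 1[prim,v=1,r]
e7 deliver 1→0: 0[back,v=1,r]
e8 deliver 0→1: ·
e9 deliver 2→0: ·
e10 deliver 1→2: ·
e11 timeout(0): 0[back,v=2,r]
e12 propose(1,'s'): ·
e13 deliver 2→0: ·
e14 deliver 2→0: ·
e15 crash(0): 0[✗back,v=2,r]

1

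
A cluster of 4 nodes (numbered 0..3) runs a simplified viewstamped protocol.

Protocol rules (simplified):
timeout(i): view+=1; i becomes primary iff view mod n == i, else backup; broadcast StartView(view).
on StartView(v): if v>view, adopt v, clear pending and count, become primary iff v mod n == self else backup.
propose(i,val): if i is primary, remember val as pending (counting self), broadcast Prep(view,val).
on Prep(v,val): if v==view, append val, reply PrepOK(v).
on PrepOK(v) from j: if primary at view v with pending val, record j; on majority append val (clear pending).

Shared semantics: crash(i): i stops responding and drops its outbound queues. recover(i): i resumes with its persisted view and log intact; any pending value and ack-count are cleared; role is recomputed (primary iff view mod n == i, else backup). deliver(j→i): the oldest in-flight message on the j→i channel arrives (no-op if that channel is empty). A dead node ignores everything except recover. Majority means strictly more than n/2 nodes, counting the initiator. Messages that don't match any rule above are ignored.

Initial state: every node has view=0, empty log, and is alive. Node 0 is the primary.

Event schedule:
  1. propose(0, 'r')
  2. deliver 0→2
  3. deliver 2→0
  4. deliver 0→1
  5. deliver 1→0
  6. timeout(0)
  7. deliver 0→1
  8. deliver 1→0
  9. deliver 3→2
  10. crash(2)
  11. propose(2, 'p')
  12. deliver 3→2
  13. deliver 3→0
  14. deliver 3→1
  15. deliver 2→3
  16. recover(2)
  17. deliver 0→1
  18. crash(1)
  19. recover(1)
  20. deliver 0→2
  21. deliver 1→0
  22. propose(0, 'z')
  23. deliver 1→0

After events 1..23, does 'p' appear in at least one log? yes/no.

no

e1 propose(0,'r'): ·
e2 deliver 0→2: 2[back,v=0,r]
e3 deliver 2→0: ·
e4 deliver 0→1: 1[back,v=0,r]
e5 deliver 1→0: 0[prim,v=0,r]
e6 timeout(0): 0[back,v=1,r]
e7 deliver 0→1: 1[prim,v=1,r]
e8 deliver 1→0: ·
e9 deliver 3→2: ·
e10 crash(2): 2[✗back,v=0,r]
e11 propose(2,'p'): ·
e12 deliver 3→2: ·
e13 deliver 3→0: ·
e14 deliver 3→1: ·
e15 deliver 2→3: ·
e16 recover(2): 2[back,v=0,r]
e17 deliver 0→1: ·
e18 crash(1): 1[✗prim,v=1,r]
e19 recover(1): 1[prim,v=1,r]
e20 deliver 0→2: 2[back,v=1,r]
e21 deliver 1→0: ·
e22 propose(0,'z'): ·
e23 deliver 1→0: ·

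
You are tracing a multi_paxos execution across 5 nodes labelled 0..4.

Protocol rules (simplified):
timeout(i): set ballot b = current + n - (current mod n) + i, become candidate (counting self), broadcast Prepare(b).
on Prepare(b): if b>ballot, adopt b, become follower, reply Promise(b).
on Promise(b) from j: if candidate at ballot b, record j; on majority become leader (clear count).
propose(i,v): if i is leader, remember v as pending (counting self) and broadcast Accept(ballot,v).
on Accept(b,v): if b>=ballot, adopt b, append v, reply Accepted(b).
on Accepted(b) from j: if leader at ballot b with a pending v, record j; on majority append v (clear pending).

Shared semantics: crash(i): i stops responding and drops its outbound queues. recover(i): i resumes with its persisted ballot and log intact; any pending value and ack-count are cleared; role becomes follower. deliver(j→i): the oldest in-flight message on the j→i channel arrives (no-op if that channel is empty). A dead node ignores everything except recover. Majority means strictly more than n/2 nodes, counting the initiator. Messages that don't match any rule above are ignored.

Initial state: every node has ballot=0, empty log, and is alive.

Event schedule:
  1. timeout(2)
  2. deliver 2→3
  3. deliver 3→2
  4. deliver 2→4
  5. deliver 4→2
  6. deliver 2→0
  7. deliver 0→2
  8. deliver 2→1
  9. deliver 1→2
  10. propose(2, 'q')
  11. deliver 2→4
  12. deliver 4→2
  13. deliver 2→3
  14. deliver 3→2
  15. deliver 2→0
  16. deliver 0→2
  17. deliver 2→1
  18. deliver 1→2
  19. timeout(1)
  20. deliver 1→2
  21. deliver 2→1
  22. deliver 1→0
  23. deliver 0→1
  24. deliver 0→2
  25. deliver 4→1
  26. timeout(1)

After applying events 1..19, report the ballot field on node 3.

1. timeout(2):  <2:cand b7 ->
2. deliver 2→3:  <3:foll b7 ->
3. deliver 3→2:  nop
4. deliver 2→4:  <4:foll b7 ->
5. deliver 4→2:  <2:lead b7 ->
6. deliver 2→0:  <0:foll b7 ->
7. deliver 0→2:  nop
8. deliver 2→1:  <1:foll b7 ->
9. deliver 1→2:  nop
10. propose(2,'q'):  nop
11. deliver 2→4:  <4:foll b7 q>
12. deliver 4→2:  nop
13. deliver 2→3:  <3:foll b7 q>
14. deliver 3→2:  <2:lead b7 q>
15. deliver 2→0:  <0:foll b7 q>
16. deliver 0→2:  nop
17. deliver 2→1:  <1:foll b7 q>
18. deliver 1→2:  nop
19. timeout(1):  <1:cand b11 q>

7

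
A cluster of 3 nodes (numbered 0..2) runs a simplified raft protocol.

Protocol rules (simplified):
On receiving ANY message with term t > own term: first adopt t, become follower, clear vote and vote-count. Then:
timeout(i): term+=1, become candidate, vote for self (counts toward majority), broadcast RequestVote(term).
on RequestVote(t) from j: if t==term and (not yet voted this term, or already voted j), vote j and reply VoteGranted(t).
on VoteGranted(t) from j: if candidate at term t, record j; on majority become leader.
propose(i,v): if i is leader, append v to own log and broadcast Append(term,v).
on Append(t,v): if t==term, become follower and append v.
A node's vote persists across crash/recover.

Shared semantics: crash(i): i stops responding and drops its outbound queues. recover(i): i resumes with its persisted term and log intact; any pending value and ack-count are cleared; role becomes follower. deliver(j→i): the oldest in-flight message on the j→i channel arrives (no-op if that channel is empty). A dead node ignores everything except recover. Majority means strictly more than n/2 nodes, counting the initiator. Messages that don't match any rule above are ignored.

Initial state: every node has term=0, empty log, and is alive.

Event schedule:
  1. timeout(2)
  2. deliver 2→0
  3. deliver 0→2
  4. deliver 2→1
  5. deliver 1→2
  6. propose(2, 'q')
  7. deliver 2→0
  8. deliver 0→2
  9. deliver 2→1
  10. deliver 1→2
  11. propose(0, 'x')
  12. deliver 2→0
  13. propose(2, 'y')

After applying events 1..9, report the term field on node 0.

1

after 1 — timeout(2): n2:cand/t1/[-]
after 2 — deliver 2→0: n0:foll/t1/[-]
after 3 — deliver 0→2: n2:lead/t1/[-]
after 4 — deliver 2→1: n1:foll/t1/[-]
after 5 — deliver 1→2: ·
after 6 — propose(2,'q'): n2:lead/t1/[q]
after 7 — deliver 2→0: n0:foll/t1/[q]
after 8 — deliver 0→2: ·
after 9 — deliver 2→1: n1:foll/t1/[q]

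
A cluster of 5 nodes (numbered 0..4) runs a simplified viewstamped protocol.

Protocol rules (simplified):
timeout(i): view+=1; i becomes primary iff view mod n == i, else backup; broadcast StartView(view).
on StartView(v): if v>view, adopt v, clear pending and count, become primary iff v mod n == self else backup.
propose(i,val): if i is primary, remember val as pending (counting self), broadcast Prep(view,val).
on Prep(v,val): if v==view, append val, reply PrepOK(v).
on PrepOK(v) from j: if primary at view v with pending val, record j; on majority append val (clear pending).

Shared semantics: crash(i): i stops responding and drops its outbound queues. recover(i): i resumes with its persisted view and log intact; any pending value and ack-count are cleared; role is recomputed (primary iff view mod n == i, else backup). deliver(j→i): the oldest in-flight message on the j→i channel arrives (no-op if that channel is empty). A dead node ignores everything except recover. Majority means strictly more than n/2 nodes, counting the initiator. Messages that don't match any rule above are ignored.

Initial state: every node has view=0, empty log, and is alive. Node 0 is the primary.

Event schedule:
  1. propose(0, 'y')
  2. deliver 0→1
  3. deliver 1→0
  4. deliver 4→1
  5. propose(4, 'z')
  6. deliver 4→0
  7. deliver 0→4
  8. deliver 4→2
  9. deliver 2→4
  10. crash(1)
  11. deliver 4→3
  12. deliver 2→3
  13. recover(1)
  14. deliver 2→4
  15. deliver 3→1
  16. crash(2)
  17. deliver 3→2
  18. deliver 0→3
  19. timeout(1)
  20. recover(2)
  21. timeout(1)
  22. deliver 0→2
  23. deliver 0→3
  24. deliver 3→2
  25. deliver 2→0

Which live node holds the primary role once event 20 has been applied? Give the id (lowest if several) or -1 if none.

0

e1 propose(0,'y'): ·
e2 deliver 0→1: 1[back,v=0,y]
e3 deliver 1→0: ·
e4 deliver 4→1: ·
e5 propose(4,'z'): ·
e6 deliver 4→0: ·
e7 deliver 0→4: 4[back,v=0,y]
e8 deliver 4→2: ·
e9 deliver 2→4: ·
e10 crash(1): 1[✗back,v=0,y]
e11 deliver 4→3: ·
e12 deliver 2→3: ·
e13 recover(1): 1[back,v=0,y]
e14 deliver 2→4: ·
e15 deliver 3→1: ·
e16 crash(2): 2[✗back,v=0,-]
e17 deliver 3→2: ·
e18 deliver 0→3: 3[back,v=0,y]
e19 timeout(1): 1[prim,v=1,y]
e20 recover(2): 2[back,v=0,-]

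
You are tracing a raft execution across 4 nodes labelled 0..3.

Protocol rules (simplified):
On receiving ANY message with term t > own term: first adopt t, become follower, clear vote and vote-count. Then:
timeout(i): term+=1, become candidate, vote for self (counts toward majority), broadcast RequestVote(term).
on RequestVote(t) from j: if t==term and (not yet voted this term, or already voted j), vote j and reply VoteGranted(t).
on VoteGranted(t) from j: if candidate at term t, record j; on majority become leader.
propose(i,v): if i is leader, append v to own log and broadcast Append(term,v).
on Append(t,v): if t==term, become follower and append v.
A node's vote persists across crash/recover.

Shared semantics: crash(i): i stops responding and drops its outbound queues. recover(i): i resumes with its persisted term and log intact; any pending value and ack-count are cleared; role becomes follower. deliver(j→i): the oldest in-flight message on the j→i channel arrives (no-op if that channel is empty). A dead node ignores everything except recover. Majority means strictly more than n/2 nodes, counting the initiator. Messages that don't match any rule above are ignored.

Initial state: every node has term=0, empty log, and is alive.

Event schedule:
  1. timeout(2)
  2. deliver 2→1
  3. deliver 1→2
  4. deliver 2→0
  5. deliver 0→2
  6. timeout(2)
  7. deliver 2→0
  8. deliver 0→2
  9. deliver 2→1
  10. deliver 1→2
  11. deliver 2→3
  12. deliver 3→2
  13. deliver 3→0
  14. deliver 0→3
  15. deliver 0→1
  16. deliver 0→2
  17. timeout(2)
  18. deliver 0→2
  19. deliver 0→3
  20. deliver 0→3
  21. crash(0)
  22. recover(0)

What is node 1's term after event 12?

2

[1] timeout(2) → N2(cand t1 [-])
[2] deliver 2→1 → N1(foll t1 [-])
[3] deliver 1→2 → ∅
[4] deliver 2→0 → N0(foll t1 [-])
[5] deliver 0→2 → N2(lead t1 [-])
[6] timeout(2) → N2(cand t2 [-])
[7] deliver 2→0 → N0(foll t2 [-])
[8] deliver 0→2 → ∅
[9] deliver 2→1 → N1(foll t2 [-])
[10] deliver 1→2 → N2(lead t2 [-])
[11] deliver 2→3 → N3(foll t1 [-])
[12] deliver 3→2 → ∅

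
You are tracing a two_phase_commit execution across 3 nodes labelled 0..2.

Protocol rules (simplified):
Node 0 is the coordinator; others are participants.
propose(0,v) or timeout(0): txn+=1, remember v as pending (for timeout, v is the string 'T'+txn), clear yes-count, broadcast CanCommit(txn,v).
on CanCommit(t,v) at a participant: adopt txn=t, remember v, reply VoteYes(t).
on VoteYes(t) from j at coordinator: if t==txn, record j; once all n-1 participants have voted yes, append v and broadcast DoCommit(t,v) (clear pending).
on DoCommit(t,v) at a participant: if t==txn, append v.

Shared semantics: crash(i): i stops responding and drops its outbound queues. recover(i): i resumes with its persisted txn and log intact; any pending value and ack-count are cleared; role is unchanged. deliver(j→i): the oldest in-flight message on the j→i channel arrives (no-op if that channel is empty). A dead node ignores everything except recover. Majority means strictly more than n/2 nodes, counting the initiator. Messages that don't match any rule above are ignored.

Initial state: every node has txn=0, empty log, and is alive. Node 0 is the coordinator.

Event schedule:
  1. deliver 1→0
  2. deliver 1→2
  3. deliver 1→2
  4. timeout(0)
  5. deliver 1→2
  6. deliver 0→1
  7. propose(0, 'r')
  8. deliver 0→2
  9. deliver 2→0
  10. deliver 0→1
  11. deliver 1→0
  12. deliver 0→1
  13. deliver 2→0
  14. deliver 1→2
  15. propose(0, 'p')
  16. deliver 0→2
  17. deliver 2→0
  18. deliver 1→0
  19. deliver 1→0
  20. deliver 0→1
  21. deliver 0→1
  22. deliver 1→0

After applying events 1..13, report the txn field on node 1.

2

1. deliver 1→0:  nop
2. deliver 1→2:  nop
3. deliver 1→2:  nop
4. timeout(0):  <0:coor t1 ->
5. deliver 1→2:  nop
6. deliver 0→1:  <1:part t1 ->
7. propose(0,'r'):  <0:coor t2 ->
8. deliver 0→2:  <2:part t1 ->
9. deliver 2→0:  nop
10. deliver 0→1:  <1:part t2 ->
11. deliver 1→0:  nop
12. deliver 0→1:  nop
13. deliver 2→0:  nop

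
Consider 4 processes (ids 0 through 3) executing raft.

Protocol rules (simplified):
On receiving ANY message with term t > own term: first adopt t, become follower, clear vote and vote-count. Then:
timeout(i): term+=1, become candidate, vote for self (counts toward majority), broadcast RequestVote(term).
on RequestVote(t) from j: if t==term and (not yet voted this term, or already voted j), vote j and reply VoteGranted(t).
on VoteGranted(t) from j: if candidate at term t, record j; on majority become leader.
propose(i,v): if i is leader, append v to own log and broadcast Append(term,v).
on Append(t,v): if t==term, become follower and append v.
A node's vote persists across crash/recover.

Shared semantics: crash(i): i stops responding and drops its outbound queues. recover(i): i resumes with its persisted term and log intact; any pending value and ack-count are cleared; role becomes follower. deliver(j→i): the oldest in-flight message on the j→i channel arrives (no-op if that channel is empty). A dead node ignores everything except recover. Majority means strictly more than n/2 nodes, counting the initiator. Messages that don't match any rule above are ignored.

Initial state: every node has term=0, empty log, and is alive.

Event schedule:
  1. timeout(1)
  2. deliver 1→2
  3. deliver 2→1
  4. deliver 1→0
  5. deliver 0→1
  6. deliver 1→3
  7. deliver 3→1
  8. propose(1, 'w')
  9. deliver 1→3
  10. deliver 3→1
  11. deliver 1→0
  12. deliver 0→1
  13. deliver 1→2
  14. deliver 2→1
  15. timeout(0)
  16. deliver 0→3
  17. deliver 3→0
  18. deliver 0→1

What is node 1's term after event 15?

1

e1 timeout(1): 1[cand,t=1,-]
e2 deliver 1→2: 2[foll,t=1,-]
e3 deliver 2→1: ·
e4 deliver 1→0: 0[foll,t=1,-]
e5 deliver 0→1: 1[lead,t=1,-]
e6 deliver 1→3: 3[foll,t=1,-]
e7 deliver 3→1: ·
e8 propose(1,'w'): 1[lead,t=1,w]
e9 deliver 1→3: 3[foll,t=1,w]
e10 deliver 3→1: ·
e11 deliver 1→0: 0[foll,t=1,w]
e12 deliver 0→1: ·
e13 deliver 1→2: 2[foll,t=1,w]
e14 deliver 2→1: ·
e15 timeout(0): 0[cand,t=2,w]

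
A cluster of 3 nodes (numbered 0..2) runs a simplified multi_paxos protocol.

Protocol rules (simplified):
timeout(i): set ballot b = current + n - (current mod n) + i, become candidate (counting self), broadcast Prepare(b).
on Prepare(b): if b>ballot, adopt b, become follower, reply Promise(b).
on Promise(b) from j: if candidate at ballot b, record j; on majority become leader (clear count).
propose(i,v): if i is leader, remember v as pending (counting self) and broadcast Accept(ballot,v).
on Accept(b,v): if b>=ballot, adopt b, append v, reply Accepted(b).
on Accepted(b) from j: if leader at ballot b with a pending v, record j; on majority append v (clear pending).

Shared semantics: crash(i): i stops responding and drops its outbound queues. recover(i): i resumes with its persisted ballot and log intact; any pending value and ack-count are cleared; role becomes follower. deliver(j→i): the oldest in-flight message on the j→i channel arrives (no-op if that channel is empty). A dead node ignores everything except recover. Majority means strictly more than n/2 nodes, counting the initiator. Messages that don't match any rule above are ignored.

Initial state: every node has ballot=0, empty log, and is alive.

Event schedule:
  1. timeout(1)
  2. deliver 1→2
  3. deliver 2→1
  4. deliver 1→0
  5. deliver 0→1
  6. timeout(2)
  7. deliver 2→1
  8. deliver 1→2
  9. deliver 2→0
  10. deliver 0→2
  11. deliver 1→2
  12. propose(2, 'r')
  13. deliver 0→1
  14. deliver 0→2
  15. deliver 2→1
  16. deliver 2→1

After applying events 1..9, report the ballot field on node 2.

1. timeout(1):  <1:cand b4 ->
2. deliver 1→2:  <2:foll b4 ->
3. deliver 2→1:  <1:lead b4 ->
4. deliver 1→0:  <0:foll b4 ->
5. deliver 0→1:  nop
6. timeout(2):  <2:cand b8 ->
7. deliver 2→1:  <1:foll b8 ->
8. deliver 1→2:  <2:lead b8 ->
9. deliver 2→0:  <0:foll b8 ->

8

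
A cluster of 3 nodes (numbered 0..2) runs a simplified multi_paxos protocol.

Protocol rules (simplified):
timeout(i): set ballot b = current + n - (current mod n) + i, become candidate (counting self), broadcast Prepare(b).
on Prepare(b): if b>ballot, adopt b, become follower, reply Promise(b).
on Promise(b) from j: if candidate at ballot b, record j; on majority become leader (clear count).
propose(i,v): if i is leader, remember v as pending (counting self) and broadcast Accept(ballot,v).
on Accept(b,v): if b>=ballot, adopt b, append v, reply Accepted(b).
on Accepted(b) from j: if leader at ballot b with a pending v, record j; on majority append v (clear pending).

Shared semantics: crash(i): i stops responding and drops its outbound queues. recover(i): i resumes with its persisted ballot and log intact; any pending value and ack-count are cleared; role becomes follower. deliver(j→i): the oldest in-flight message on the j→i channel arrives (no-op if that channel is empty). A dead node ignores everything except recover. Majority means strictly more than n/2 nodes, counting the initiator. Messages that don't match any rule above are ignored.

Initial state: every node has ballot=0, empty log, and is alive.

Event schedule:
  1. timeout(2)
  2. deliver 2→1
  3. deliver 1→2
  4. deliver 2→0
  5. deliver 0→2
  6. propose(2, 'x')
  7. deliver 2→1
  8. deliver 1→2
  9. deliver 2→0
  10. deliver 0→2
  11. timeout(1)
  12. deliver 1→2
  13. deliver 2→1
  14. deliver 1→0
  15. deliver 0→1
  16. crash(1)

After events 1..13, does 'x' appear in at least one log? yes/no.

1. timeout(2):  <2:cand b5 ->
2. deliver 2→1:  <1:foll b5 ->
3. deliver 1→2:  <2:lead b5 ->
4. deliver 2→0:  <0:foll b5 ->
5. deliver 0→2:  nop
6. propose(2,'x'):  nop
7. deliver 2→1:  <1:foll b5 x>
8. deliver 1→2:  <2:lead b5 x>
9. deliver 2→0:  <0:foll b5 x>
10. deliver 0→2:  nop
11. timeout(1):  <1:cand b7 x>
12. deliver 1→2:  <2:foll b7 x>
13. deliver 2→1:  <1:lead b7 x>

yes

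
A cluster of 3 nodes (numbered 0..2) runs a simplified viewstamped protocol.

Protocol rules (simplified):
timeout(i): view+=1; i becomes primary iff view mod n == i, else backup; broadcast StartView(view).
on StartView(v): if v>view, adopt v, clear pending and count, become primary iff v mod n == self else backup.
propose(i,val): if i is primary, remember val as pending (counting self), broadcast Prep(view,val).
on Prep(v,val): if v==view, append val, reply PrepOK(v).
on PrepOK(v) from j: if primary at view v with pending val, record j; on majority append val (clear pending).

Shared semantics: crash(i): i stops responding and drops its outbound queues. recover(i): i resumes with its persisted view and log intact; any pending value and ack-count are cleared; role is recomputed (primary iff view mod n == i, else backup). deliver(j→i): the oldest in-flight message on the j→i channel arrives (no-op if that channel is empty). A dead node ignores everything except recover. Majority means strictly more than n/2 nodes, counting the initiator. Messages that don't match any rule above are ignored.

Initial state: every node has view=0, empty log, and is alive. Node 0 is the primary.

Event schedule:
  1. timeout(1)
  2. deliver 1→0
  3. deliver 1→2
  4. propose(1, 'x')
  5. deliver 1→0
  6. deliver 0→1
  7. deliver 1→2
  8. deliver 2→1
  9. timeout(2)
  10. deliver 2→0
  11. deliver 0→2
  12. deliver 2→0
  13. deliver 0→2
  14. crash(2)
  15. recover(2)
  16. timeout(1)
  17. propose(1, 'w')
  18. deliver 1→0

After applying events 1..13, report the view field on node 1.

[1] timeout(1) → N1(prim v1 [-])
[2] deliver 1→0 → N0(back v1 [-])
[3] deliver 1→2 → N2(back v1 [-])
[4] propose(1,'x') → ∅
[5] deliver 1→0 → N0(back v1 [x])
[6] deliver 0→1 → N1(prim v1 [x])
[7] deliver 1→2 → N2(back v1 [x])
[8] deliver 2→1 → ∅
[9] timeout(2) → N2(prim v2 [x])
[10] deliver 2→0 → N0(back v2 [x])
[11] deliver 0→2 → ∅
[12] deliver 2→0 → ∅
[13] deliver 0→2 → ∅

1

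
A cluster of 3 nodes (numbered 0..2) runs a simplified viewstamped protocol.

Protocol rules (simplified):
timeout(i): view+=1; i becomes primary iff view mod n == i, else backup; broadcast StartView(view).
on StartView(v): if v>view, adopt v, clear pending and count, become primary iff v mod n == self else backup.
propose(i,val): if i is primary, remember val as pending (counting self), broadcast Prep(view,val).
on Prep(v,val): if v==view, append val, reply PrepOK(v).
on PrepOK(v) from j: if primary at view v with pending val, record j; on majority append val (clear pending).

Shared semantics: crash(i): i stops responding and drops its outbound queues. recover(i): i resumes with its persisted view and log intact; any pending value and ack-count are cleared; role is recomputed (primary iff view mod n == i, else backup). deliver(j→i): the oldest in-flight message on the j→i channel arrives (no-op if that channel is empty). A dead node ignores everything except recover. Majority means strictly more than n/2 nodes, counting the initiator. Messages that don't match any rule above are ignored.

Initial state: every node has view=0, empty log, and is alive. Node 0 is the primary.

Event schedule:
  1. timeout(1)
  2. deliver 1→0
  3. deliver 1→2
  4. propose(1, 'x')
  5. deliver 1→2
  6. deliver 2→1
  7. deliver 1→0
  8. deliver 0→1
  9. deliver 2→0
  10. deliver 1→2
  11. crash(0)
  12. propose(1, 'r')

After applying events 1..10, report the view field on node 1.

1

step 1 timeout(1): 1={prim,v=1,log=-}
step 2 deliver 1→0: 0={back,v=1,log=-}
step 3 deliver 1→2: 2={back,v=1,log=-}
step 4 propose(1,'x'): —
step 5 deliver 1→2: 2={back,v=1,log=x}
step 6 deliver 2→1: 1={prim,v=1,log=x}
step 7 deliver 1→0: 0={back,v=1,log=x}
step 8 deliver 0→1: —
step 9 deliver 2→0: —
step 10 deliver 1→2: —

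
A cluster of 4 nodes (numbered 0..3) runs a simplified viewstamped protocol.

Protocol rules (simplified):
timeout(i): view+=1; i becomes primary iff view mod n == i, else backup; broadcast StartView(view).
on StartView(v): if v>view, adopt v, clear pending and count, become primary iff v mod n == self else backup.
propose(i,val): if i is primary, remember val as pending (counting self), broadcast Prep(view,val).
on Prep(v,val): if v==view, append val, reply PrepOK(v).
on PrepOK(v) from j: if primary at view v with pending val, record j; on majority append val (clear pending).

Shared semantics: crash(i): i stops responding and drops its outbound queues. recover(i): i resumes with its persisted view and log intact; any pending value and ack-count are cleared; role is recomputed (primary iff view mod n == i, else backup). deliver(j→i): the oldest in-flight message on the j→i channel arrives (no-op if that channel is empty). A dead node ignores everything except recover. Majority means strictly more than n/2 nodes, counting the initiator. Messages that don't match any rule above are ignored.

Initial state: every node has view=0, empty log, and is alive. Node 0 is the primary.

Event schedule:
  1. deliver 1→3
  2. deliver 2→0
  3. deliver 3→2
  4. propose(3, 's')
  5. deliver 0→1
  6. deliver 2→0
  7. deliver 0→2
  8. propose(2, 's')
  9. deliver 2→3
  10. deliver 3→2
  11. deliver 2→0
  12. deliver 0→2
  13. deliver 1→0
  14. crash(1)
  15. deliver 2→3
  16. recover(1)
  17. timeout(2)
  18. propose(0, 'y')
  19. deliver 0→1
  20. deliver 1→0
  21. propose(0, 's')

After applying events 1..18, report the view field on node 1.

after 1 — deliver 1→3: ·
after 2 — deliver 2→0: ·
after 3 — deliver 3→2: ·
after 4 — propose(3,'s'): ·
after 5 — deliver 0→1: ·
after 6 — deliver 2→0: ·
after 7 — deliver 0→2: ·
after 8 — propose(2,'s'): ·
after 9 — deliver 2→3: ·
after 10 — deliver 3→2: ·
after 11 — deliver 2→0: ·
after 12 — deliver 0→2: ·
after 13 — deliver 1→0: ·
after 14 — crash(1): n1:✗back/v0/[-]
after 15 — deliver 2→3: ·
after 16 — recover(1): n1:back/v0/[-]
after 17 — timeout(2): n2:back/v1/[-]
after 18 — propose(0,'y'): ·

0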